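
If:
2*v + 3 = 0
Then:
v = -3/2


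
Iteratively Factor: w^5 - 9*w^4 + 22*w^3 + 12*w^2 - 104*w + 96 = (w - 4)*(w^4 - 5*w^3 + 2*w^2 + 20*w - 24) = (w - 4)*(w - 3)*(w^3 - 2*w^2 - 4*w + 8) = (w - 4)*(w - 3)*(w + 2)*(w^2 - 4*w + 4) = (w - 4)*(w - 3)*(w - 2)*(w + 2)*(w - 2)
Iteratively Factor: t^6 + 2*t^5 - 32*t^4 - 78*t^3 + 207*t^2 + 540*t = (t + 3)*(t^5 - t^4 - 29*t^3 + 9*t^2 + 180*t) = (t - 3)*(t + 3)*(t^4 + 2*t^3 - 23*t^2 - 60*t) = (t - 3)*(t + 3)*(t + 4)*(t^3 - 2*t^2 - 15*t) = (t - 3)*(t + 3)^2*(t + 4)*(t^2 - 5*t) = (t - 5)*(t - 3)*(t + 3)^2*(t + 4)*(t)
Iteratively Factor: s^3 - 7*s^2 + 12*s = (s - 4)*(s^2 - 3*s) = (s - 4)*(s - 3)*(s)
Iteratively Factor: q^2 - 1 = (q + 1)*(q - 1)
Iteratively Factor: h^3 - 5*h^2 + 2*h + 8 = (h + 1)*(h^2 - 6*h + 8) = (h - 4)*(h + 1)*(h - 2)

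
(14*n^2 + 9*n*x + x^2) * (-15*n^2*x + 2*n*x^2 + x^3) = -210*n^4*x - 107*n^3*x^2 + 17*n^2*x^3 + 11*n*x^4 + x^5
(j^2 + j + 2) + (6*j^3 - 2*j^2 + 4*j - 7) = 6*j^3 - j^2 + 5*j - 5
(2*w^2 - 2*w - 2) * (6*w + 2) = 12*w^3 - 8*w^2 - 16*w - 4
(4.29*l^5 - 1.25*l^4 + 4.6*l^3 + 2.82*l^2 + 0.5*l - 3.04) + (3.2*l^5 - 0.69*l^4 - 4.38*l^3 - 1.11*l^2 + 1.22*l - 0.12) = 7.49*l^5 - 1.94*l^4 + 0.22*l^3 + 1.71*l^2 + 1.72*l - 3.16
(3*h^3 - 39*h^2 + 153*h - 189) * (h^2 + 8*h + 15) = 3*h^5 - 15*h^4 - 114*h^3 + 450*h^2 + 783*h - 2835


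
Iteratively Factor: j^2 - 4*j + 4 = (j - 2)*(j - 2)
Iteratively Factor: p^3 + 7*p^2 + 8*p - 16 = (p + 4)*(p^2 + 3*p - 4) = (p + 4)^2*(p - 1)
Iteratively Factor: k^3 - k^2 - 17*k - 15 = (k - 5)*(k^2 + 4*k + 3) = (k - 5)*(k + 1)*(k + 3)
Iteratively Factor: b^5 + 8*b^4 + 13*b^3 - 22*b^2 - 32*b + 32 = (b + 2)*(b^4 + 6*b^3 + b^2 - 24*b + 16) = (b + 2)*(b + 4)*(b^3 + 2*b^2 - 7*b + 4) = (b - 1)*(b + 2)*(b + 4)*(b^2 + 3*b - 4) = (b - 1)*(b + 2)*(b + 4)^2*(b - 1)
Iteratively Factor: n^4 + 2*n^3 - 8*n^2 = (n + 4)*(n^3 - 2*n^2) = n*(n + 4)*(n^2 - 2*n) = n^2*(n + 4)*(n - 2)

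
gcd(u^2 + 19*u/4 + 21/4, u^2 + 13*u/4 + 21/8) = u + 7/4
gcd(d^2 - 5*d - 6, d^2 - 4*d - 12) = d - 6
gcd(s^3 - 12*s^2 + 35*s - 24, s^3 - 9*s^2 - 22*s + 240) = s - 8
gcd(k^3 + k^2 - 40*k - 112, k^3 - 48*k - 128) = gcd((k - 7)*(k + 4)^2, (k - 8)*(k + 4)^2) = k^2 + 8*k + 16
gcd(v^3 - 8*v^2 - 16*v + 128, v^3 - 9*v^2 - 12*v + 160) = v^2 - 4*v - 32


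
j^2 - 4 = (j - 2)*(j + 2)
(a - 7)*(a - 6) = a^2 - 13*a + 42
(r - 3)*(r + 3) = r^2 - 9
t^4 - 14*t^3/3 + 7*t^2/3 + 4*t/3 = t*(t - 4)*(t - 1)*(t + 1/3)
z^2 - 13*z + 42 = (z - 7)*(z - 6)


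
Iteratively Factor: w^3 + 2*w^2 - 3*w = (w)*(w^2 + 2*w - 3) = w*(w + 3)*(w - 1)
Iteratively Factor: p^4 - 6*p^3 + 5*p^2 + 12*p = (p - 3)*(p^3 - 3*p^2 - 4*p) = (p - 3)*(p + 1)*(p^2 - 4*p) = p*(p - 3)*(p + 1)*(p - 4)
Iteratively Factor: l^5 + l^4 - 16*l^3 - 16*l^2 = (l + 1)*(l^4 - 16*l^2) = (l - 4)*(l + 1)*(l^3 + 4*l^2) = l*(l - 4)*(l + 1)*(l^2 + 4*l) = l*(l - 4)*(l + 1)*(l + 4)*(l)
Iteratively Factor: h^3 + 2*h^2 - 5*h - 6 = (h + 1)*(h^2 + h - 6) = (h - 2)*(h + 1)*(h + 3)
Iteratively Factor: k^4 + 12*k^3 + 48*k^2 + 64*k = (k + 4)*(k^3 + 8*k^2 + 16*k) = (k + 4)^2*(k^2 + 4*k) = (k + 4)^3*(k)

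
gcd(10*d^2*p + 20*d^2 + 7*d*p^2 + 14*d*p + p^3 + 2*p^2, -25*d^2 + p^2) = 5*d + p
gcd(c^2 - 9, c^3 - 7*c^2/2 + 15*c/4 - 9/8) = 1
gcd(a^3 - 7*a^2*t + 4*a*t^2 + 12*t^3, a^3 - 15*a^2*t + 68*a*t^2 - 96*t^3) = 1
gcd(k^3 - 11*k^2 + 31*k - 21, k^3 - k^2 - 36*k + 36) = k - 1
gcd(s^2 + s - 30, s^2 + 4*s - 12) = s + 6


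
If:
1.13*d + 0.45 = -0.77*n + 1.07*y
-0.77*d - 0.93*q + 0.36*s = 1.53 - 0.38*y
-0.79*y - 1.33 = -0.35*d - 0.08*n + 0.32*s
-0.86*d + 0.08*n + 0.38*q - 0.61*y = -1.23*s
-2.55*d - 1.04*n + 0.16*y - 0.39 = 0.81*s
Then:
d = 1.71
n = -6.12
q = -3.35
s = 1.55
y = -2.17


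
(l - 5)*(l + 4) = l^2 - l - 20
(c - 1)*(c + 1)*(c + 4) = c^3 + 4*c^2 - c - 4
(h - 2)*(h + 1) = h^2 - h - 2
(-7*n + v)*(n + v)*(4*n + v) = -28*n^3 - 31*n^2*v - 2*n*v^2 + v^3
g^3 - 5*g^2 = g^2*(g - 5)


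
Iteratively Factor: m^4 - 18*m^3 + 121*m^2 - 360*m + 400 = (m - 4)*(m^3 - 14*m^2 + 65*m - 100) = (m - 5)*(m - 4)*(m^2 - 9*m + 20) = (m - 5)*(m - 4)^2*(m - 5)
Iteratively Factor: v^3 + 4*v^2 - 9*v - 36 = (v + 3)*(v^2 + v - 12) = (v - 3)*(v + 3)*(v + 4)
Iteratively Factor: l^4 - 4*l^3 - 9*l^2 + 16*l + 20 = (l + 1)*(l^3 - 5*l^2 - 4*l + 20) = (l + 1)*(l + 2)*(l^2 - 7*l + 10) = (l - 2)*(l + 1)*(l + 2)*(l - 5)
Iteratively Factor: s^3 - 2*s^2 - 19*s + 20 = (s - 5)*(s^2 + 3*s - 4) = (s - 5)*(s - 1)*(s + 4)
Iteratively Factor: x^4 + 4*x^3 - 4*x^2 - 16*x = (x + 2)*(x^3 + 2*x^2 - 8*x) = (x - 2)*(x + 2)*(x^2 + 4*x) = (x - 2)*(x + 2)*(x + 4)*(x)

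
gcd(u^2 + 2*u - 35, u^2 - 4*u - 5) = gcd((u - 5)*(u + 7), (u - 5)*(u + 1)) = u - 5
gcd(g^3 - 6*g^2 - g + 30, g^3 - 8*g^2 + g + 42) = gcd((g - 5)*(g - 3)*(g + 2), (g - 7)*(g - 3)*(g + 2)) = g^2 - g - 6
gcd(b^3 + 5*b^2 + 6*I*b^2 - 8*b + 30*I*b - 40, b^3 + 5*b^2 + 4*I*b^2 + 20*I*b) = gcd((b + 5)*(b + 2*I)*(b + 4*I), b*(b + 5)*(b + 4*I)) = b^2 + b*(5 + 4*I) + 20*I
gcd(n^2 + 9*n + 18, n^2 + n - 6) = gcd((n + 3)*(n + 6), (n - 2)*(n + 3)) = n + 3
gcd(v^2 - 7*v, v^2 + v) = v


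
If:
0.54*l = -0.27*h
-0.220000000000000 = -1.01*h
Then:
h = 0.22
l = -0.11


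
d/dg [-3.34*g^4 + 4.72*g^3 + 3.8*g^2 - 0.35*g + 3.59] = -13.36*g^3 + 14.16*g^2 + 7.6*g - 0.35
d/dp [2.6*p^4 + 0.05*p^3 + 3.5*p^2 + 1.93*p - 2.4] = 10.4*p^3 + 0.15*p^2 + 7.0*p + 1.93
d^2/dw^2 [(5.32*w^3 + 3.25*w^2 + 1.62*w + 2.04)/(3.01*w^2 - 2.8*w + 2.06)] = (-5.6843418860808e-14*w^5 + 101.57994*w^3 - 194.130636*w^2 - 27.97284*w + 52.960472)/(27.270901*w^6 - 76.10484*w^5 + 126.786618*w^4 - 126.12208*w^3 + 86.770908*w^2 - 35.64624*w + 8.741816)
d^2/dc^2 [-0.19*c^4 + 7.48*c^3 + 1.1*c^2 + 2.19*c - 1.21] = -2.28*c^2 + 44.88*c + 2.2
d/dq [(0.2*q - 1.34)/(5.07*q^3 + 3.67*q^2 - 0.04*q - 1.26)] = (-2.028*q^3 + 19.6474*q^2 + 9.8356*q - 0.3056)/(25.7049*q^6 + 37.2138*q^5 + 13.0633*q^4 - 13.07*q^3 - 9.2468*q^2 + 0.1008*q + 1.5876)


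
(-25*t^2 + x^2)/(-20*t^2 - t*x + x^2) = (5*t + x)/(4*t + x)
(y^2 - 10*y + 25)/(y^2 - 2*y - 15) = (y - 5)/(y + 3)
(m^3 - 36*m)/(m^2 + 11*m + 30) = m*(m - 6)/(m + 5)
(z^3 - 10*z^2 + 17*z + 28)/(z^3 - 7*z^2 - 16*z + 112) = (z + 1)/(z + 4)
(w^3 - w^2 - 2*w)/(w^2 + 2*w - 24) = w*(w^2 - w - 2)/(w^2 + 2*w - 24)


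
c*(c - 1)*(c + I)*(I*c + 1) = I*c^4 - I*c^3 + I*c^2 - I*c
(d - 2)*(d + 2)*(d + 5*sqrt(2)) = d^3 + 5*sqrt(2)*d^2 - 4*d - 20*sqrt(2)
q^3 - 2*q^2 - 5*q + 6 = (q - 3)*(q - 1)*(q + 2)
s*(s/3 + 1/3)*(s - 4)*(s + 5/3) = s^4/3 - 4*s^3/9 - 3*s^2 - 20*s/9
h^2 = h^2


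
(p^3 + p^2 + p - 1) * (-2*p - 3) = -2*p^4 - 5*p^3 - 5*p^2 - p + 3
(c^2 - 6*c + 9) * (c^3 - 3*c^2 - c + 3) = c^5 - 9*c^4 + 26*c^3 - 18*c^2 - 27*c + 27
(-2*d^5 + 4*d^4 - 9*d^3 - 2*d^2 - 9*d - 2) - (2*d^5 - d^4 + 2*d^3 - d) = -4*d^5 + 5*d^4 - 11*d^3 - 2*d^2 - 8*d - 2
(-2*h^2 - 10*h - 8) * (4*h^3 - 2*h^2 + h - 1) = -8*h^5 - 36*h^4 - 14*h^3 + 8*h^2 + 2*h + 8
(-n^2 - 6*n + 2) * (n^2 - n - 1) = -n^4 - 5*n^3 + 9*n^2 + 4*n - 2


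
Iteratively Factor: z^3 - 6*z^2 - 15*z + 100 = (z - 5)*(z^2 - z - 20) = (z - 5)*(z + 4)*(z - 5)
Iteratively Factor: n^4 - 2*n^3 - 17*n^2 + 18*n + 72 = (n - 3)*(n^3 + n^2 - 14*n - 24) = (n - 4)*(n - 3)*(n^2 + 5*n + 6) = (n - 4)*(n - 3)*(n + 2)*(n + 3)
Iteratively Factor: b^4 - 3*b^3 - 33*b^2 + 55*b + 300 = (b - 5)*(b^3 + 2*b^2 - 23*b - 60) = (b - 5)*(b + 3)*(b^2 - b - 20) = (b - 5)^2*(b + 3)*(b + 4)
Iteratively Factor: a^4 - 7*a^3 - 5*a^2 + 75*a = (a)*(a^3 - 7*a^2 - 5*a + 75) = a*(a - 5)*(a^2 - 2*a - 15) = a*(a - 5)*(a + 3)*(a - 5)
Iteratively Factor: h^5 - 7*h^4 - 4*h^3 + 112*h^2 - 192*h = (h - 3)*(h^4 - 4*h^3 - 16*h^2 + 64*h) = h*(h - 3)*(h^3 - 4*h^2 - 16*h + 64) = h*(h - 4)*(h - 3)*(h^2 - 16) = h*(h - 4)^2*(h - 3)*(h + 4)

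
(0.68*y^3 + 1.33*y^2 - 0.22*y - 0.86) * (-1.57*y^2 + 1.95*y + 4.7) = -1.0676*y^5 - 0.7621*y^4 + 6.1349*y^3 + 7.1722*y^2 - 2.711*y - 4.042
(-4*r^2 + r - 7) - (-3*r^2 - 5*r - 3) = -r^2 + 6*r - 4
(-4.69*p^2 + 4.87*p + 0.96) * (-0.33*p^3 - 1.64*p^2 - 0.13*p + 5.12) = 1.5477*p^5 + 6.0845*p^4 - 7.6939*p^3 - 26.2203*p^2 + 24.8096*p + 4.9152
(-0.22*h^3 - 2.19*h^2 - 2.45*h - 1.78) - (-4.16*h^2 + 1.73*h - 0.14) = -0.22*h^3 + 1.97*h^2 - 4.18*h - 1.64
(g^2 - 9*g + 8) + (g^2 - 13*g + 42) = 2*g^2 - 22*g + 50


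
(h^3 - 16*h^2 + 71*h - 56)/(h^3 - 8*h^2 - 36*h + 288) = (h^2 - 8*h + 7)/(h^2 - 36)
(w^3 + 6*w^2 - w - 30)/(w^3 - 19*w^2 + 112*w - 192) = (w^3 + 6*w^2 - w - 30)/(w^3 - 19*w^2 + 112*w - 192)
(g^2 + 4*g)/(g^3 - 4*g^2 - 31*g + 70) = g*(g + 4)/(g^3 - 4*g^2 - 31*g + 70)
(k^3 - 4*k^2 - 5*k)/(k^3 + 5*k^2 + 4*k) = (k - 5)/(k + 4)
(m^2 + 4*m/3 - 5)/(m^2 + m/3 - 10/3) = (m + 3)/(m + 2)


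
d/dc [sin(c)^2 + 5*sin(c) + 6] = (2*sin(c) + 5)*cos(c)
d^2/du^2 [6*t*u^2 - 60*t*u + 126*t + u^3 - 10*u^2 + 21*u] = 12*t + 6*u - 20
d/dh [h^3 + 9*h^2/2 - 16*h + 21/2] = 3*h^2 + 9*h - 16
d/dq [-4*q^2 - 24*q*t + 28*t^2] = -8*q - 24*t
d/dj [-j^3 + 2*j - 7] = 2 - 3*j^2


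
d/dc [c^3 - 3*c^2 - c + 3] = 3*c^2 - 6*c - 1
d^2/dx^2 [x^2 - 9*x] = 2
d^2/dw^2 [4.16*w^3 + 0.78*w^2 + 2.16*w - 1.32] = 24.96*w + 1.56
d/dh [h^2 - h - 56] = 2*h - 1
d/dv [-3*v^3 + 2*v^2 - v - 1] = -9*v^2 + 4*v - 1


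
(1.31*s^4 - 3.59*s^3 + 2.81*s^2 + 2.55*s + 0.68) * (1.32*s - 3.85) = 1.7292*s^5 - 9.7823*s^4 + 17.5307*s^3 - 7.4525*s^2 - 8.9199*s - 2.618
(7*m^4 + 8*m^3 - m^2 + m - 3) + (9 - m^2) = 7*m^4 + 8*m^3 - 2*m^2 + m + 6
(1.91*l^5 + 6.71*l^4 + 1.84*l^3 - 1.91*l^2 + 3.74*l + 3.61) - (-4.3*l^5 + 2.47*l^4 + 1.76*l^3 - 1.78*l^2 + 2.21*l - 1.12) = 6.21*l^5 + 4.24*l^4 + 0.0800000000000001*l^3 - 0.13*l^2 + 1.53*l + 4.73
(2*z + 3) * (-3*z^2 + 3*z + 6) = -6*z^3 - 3*z^2 + 21*z + 18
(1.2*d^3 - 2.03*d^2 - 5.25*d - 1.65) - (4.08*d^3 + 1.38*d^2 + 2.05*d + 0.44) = -2.88*d^3 - 3.41*d^2 - 7.3*d - 2.09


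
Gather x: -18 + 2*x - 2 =2*x - 20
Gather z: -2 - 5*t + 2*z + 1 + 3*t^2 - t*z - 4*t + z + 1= 3*t^2 - 9*t + z*(3 - t)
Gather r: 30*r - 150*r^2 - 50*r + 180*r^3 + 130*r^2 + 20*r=180*r^3 - 20*r^2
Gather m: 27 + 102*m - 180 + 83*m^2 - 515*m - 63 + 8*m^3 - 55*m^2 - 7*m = 8*m^3 + 28*m^2 - 420*m - 216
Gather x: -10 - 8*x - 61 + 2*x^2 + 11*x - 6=2*x^2 + 3*x - 77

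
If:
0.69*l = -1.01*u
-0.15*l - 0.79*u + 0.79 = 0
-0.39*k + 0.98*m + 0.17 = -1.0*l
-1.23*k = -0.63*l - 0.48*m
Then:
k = -0.35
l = -2.03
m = 1.75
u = 1.38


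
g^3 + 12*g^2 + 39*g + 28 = (g + 1)*(g + 4)*(g + 7)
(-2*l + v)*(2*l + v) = -4*l^2 + v^2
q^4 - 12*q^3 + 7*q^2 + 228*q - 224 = (q - 8)*(q - 7)*(q - 1)*(q + 4)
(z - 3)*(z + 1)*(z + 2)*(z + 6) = z^4 + 6*z^3 - 7*z^2 - 48*z - 36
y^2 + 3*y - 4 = (y - 1)*(y + 4)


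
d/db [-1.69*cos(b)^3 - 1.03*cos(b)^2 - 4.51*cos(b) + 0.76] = (5.07*cos(b)^2 + 2.06*cos(b) + 4.51)*sin(b)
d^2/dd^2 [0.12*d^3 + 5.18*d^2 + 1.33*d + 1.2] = 0.72*d + 10.36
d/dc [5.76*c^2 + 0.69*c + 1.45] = 11.52*c + 0.69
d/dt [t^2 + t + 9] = 2*t + 1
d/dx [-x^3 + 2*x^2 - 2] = x*(4 - 3*x)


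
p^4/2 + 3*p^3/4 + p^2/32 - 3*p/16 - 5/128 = (p/2 + 1/4)*(p - 1/2)*(p + 1/4)*(p + 5/4)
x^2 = x^2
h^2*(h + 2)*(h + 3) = h^4 + 5*h^3 + 6*h^2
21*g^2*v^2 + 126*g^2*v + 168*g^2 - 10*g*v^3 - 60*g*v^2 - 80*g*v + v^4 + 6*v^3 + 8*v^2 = (-7*g + v)*(-3*g + v)*(v + 2)*(v + 4)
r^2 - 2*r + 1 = (r - 1)^2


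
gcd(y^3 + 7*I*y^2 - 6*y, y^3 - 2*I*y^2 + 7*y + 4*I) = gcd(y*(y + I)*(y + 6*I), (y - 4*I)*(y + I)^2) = y + I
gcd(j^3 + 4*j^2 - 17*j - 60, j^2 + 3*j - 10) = j + 5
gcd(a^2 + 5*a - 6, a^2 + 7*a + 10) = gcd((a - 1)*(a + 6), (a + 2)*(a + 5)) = 1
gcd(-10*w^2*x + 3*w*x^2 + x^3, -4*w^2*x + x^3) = -2*w*x + x^2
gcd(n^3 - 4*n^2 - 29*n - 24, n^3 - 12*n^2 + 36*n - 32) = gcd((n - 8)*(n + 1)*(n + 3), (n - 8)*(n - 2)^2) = n - 8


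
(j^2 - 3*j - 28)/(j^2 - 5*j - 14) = (j + 4)/(j + 2)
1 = 1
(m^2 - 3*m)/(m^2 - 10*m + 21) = m/(m - 7)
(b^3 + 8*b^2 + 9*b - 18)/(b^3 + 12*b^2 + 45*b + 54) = (b - 1)/(b + 3)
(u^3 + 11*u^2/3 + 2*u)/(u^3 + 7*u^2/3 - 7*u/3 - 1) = u*(3*u + 2)/(3*u^2 - 2*u - 1)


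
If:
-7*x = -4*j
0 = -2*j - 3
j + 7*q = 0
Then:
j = -3/2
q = 3/14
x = -6/7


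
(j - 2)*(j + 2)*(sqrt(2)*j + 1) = sqrt(2)*j^3 + j^2 - 4*sqrt(2)*j - 4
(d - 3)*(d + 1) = d^2 - 2*d - 3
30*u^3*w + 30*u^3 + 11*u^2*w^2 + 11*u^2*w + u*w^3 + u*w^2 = (5*u + w)*(6*u + w)*(u*w + u)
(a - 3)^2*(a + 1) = a^3 - 5*a^2 + 3*a + 9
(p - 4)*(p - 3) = p^2 - 7*p + 12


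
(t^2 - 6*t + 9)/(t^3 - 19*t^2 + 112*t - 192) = (t - 3)/(t^2 - 16*t + 64)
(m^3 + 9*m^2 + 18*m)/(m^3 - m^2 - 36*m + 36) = m*(m + 3)/(m^2 - 7*m + 6)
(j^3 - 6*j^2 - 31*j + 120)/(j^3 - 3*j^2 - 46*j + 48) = (j^2 + 2*j - 15)/(j^2 + 5*j - 6)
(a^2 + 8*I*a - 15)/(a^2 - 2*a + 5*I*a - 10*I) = (a + 3*I)/(a - 2)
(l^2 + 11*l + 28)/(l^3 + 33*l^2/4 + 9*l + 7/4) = 4*(l + 4)/(4*l^2 + 5*l + 1)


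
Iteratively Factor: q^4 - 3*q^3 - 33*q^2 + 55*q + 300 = (q - 5)*(q^3 + 2*q^2 - 23*q - 60) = (q - 5)*(q + 3)*(q^2 - q - 20) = (q - 5)^2*(q + 3)*(q + 4)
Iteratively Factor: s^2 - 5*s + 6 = (s - 2)*(s - 3)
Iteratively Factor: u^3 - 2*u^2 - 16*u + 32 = (u + 4)*(u^2 - 6*u + 8) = (u - 4)*(u + 4)*(u - 2)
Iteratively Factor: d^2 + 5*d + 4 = (d + 4)*(d + 1)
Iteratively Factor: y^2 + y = (y)*(y + 1)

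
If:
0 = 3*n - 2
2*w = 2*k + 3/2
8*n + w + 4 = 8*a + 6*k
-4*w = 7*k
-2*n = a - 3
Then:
No Solution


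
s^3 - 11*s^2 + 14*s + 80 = (s - 8)*(s - 5)*(s + 2)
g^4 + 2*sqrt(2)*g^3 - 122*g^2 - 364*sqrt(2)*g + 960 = (g - 8*sqrt(2))*(g - sqrt(2))*(g + 5*sqrt(2))*(g + 6*sqrt(2))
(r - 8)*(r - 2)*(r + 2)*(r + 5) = r^4 - 3*r^3 - 44*r^2 + 12*r + 160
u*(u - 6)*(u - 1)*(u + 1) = u^4 - 6*u^3 - u^2 + 6*u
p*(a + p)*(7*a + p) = 7*a^2*p + 8*a*p^2 + p^3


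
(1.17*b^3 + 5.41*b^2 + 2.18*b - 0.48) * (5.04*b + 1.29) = 5.8968*b^4 + 28.7757*b^3 + 17.9661*b^2 + 0.393*b - 0.6192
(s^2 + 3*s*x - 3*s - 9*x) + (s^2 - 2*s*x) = 2*s^2 + s*x - 3*s - 9*x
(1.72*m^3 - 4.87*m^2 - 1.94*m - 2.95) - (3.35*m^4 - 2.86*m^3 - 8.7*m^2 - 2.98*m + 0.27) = -3.35*m^4 + 4.58*m^3 + 3.83*m^2 + 1.04*m - 3.22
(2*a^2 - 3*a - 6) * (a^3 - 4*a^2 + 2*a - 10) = 2*a^5 - 11*a^4 + 10*a^3 - 2*a^2 + 18*a + 60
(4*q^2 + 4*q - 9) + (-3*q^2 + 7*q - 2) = q^2 + 11*q - 11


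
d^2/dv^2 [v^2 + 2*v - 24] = 2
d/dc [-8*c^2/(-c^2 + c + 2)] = 8*c*(-c - 4)/(c^4 - 2*c^3 - 3*c^2 + 4*c + 4)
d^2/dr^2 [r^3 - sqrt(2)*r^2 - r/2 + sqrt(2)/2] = 6*r - 2*sqrt(2)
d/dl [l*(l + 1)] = 2*l + 1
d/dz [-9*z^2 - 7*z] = -18*z - 7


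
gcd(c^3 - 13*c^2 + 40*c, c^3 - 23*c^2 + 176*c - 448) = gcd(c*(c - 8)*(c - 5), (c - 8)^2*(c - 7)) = c - 8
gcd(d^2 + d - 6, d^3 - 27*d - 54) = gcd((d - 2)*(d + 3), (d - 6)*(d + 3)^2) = d + 3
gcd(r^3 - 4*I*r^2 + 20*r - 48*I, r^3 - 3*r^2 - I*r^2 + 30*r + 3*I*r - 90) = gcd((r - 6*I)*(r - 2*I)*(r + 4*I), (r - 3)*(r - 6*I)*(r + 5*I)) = r - 6*I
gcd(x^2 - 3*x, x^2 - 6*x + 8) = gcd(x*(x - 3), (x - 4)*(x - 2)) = 1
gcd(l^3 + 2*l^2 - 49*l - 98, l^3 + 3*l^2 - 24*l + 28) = l + 7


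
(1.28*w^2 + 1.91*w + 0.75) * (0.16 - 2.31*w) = -2.9568*w^3 - 4.2073*w^2 - 1.4269*w + 0.12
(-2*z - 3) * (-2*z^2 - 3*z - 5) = 4*z^3 + 12*z^2 + 19*z + 15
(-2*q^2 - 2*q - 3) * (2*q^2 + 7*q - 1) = -4*q^4 - 18*q^3 - 18*q^2 - 19*q + 3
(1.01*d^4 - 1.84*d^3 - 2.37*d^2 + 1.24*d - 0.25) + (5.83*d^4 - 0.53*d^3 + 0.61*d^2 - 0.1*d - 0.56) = 6.84*d^4 - 2.37*d^3 - 1.76*d^2 + 1.14*d - 0.81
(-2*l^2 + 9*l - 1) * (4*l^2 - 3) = -8*l^4 + 36*l^3 + 2*l^2 - 27*l + 3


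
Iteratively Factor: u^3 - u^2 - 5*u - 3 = (u - 3)*(u^2 + 2*u + 1) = (u - 3)*(u + 1)*(u + 1)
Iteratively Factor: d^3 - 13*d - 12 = (d - 4)*(d^2 + 4*d + 3) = (d - 4)*(d + 1)*(d + 3)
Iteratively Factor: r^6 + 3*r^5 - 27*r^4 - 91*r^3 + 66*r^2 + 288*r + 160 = (r + 4)*(r^5 - r^4 - 23*r^3 + r^2 + 62*r + 40) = (r + 1)*(r + 4)*(r^4 - 2*r^3 - 21*r^2 + 22*r + 40) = (r + 1)^2*(r + 4)*(r^3 - 3*r^2 - 18*r + 40) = (r - 2)*(r + 1)^2*(r + 4)*(r^2 - r - 20) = (r - 5)*(r - 2)*(r + 1)^2*(r + 4)*(r + 4)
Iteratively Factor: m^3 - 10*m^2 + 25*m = (m - 5)*(m^2 - 5*m) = (m - 5)^2*(m)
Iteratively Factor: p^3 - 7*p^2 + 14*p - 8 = (p - 4)*(p^2 - 3*p + 2) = (p - 4)*(p - 2)*(p - 1)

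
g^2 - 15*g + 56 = (g - 8)*(g - 7)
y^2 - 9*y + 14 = (y - 7)*(y - 2)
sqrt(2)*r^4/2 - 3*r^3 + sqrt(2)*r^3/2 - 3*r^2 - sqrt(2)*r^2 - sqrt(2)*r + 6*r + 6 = (r - 3*sqrt(2))*(r - sqrt(2))*(r + sqrt(2))*(sqrt(2)*r/2 + sqrt(2)/2)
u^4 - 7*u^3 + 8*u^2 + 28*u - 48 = (u - 4)*(u - 3)*(u - 2)*(u + 2)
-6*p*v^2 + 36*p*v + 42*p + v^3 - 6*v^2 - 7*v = (-6*p + v)*(v - 7)*(v + 1)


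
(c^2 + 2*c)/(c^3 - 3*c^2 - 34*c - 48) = c/(c^2 - 5*c - 24)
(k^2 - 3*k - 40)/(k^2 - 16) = (k^2 - 3*k - 40)/(k^2 - 16)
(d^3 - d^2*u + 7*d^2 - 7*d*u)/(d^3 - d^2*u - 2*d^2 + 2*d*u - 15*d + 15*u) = d*(d + 7)/(d^2 - 2*d - 15)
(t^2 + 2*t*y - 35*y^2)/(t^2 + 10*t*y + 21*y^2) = (t - 5*y)/(t + 3*y)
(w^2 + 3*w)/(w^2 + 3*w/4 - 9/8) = 8*w*(w + 3)/(8*w^2 + 6*w - 9)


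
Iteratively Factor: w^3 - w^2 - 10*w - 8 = (w + 1)*(w^2 - 2*w - 8) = (w - 4)*(w + 1)*(w + 2)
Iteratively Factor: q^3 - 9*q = (q)*(q^2 - 9) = q*(q - 3)*(q + 3)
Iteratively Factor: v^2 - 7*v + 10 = (v - 5)*(v - 2)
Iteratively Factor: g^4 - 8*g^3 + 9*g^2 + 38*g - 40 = (g - 5)*(g^3 - 3*g^2 - 6*g + 8) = (g - 5)*(g - 1)*(g^2 - 2*g - 8) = (g - 5)*(g - 4)*(g - 1)*(g + 2)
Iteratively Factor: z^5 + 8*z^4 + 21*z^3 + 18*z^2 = (z + 3)*(z^4 + 5*z^3 + 6*z^2) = (z + 2)*(z + 3)*(z^3 + 3*z^2) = z*(z + 2)*(z + 3)*(z^2 + 3*z) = z^2*(z + 2)*(z + 3)*(z + 3)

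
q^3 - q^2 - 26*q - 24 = (q - 6)*(q + 1)*(q + 4)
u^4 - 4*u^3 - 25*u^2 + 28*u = u*(u - 7)*(u - 1)*(u + 4)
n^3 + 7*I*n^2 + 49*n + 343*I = (n - 7*I)*(n + 7*I)^2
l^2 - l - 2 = (l - 2)*(l + 1)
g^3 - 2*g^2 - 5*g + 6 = (g - 3)*(g - 1)*(g + 2)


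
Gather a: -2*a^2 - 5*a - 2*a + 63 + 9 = -2*a^2 - 7*a + 72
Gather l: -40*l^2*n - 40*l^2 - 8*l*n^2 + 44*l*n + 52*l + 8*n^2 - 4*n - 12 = l^2*(-40*n - 40) + l*(-8*n^2 + 44*n + 52) + 8*n^2 - 4*n - 12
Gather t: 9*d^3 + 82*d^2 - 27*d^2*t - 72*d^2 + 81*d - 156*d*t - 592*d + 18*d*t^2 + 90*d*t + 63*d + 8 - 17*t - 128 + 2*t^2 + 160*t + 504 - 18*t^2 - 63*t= 9*d^3 + 10*d^2 - 448*d + t^2*(18*d - 16) + t*(-27*d^2 - 66*d + 80) + 384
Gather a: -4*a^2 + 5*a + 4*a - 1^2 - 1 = -4*a^2 + 9*a - 2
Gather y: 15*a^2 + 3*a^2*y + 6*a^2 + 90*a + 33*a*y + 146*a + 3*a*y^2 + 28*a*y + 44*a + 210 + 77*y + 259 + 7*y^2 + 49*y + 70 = 21*a^2 + 280*a + y^2*(3*a + 7) + y*(3*a^2 + 61*a + 126) + 539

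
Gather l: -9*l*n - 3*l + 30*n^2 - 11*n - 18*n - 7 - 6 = l*(-9*n - 3) + 30*n^2 - 29*n - 13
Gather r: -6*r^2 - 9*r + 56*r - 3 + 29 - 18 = -6*r^2 + 47*r + 8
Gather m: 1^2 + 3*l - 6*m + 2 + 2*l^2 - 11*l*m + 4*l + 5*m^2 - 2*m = 2*l^2 + 7*l + 5*m^2 + m*(-11*l - 8) + 3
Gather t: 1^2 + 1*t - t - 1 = 0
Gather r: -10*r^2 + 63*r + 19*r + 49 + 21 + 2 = -10*r^2 + 82*r + 72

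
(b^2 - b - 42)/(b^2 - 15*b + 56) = (b + 6)/(b - 8)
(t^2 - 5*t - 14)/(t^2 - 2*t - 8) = (t - 7)/(t - 4)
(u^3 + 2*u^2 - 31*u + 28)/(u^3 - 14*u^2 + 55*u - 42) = (u^2 + 3*u - 28)/(u^2 - 13*u + 42)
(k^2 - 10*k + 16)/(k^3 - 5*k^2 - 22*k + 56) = (k - 8)/(k^2 - 3*k - 28)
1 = 1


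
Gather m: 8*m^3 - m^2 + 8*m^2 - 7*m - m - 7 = 8*m^3 + 7*m^2 - 8*m - 7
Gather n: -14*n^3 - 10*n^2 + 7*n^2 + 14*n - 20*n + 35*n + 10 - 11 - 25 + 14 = -14*n^3 - 3*n^2 + 29*n - 12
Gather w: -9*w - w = -10*w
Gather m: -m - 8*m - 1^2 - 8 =-9*m - 9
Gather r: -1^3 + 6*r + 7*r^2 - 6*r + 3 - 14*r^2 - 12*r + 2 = -7*r^2 - 12*r + 4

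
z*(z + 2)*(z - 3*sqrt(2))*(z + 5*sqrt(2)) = z^4 + 2*z^3 + 2*sqrt(2)*z^3 - 30*z^2 + 4*sqrt(2)*z^2 - 60*z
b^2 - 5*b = b*(b - 5)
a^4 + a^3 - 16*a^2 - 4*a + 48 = (a - 3)*(a - 2)*(a + 2)*(a + 4)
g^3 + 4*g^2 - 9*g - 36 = (g - 3)*(g + 3)*(g + 4)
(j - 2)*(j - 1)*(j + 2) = j^3 - j^2 - 4*j + 4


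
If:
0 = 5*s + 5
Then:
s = -1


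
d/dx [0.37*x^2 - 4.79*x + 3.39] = 0.74*x - 4.79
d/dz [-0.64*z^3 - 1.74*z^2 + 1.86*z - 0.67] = -1.92*z^2 - 3.48*z + 1.86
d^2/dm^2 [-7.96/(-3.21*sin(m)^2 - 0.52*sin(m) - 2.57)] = (-328.082544*sin(m)^4 - 39.860496*sin(m)^3 + 752.64188*sin(m)^2 + 90.358736*sin(m) - 127.030456)/(3.21*sin(m)^2 + 0.52*sin(m) + 2.57)^3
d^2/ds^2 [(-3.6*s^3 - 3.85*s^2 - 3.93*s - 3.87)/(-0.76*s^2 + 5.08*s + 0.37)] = (222.098816*s^3 + 60.506952*s^2 - 80.06004*s + 188.198498)/(0.438976*s^6 - 8.802624*s^5 + 58.197456*s^4 - 122.525536*s^3 - 28.332972*s^2 - 2.086356*s - 0.050653)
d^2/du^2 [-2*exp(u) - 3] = -2*exp(u)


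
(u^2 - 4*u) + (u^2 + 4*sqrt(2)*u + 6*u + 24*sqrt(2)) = 2*u^2 + 2*u + 4*sqrt(2)*u + 24*sqrt(2)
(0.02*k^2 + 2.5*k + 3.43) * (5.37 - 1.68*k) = -0.0336*k^3 - 4.0926*k^2 + 7.6626*k + 18.4191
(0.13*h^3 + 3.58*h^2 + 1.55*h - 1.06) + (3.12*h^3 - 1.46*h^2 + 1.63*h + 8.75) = 3.25*h^3 + 2.12*h^2 + 3.18*h + 7.69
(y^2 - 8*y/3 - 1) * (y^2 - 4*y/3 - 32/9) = y^4 - 4*y^3 - y^2 + 292*y/27 + 32/9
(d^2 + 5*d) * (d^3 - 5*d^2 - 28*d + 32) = d^5 - 53*d^3 - 108*d^2 + 160*d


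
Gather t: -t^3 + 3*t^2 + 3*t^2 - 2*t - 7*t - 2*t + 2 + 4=-t^3 + 6*t^2 - 11*t + 6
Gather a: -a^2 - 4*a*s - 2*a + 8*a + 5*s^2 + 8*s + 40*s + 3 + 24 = -a^2 + a*(6 - 4*s) + 5*s^2 + 48*s + 27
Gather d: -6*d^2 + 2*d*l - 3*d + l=-6*d^2 + d*(2*l - 3) + l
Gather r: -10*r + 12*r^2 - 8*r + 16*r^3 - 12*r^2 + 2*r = 16*r^3 - 16*r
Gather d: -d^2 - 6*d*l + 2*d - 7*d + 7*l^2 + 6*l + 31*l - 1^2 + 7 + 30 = -d^2 + d*(-6*l - 5) + 7*l^2 + 37*l + 36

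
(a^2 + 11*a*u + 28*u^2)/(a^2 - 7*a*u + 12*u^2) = (a^2 + 11*a*u + 28*u^2)/(a^2 - 7*a*u + 12*u^2)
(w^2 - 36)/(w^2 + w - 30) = (w - 6)/(w - 5)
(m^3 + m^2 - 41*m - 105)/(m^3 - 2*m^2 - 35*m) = (m + 3)/m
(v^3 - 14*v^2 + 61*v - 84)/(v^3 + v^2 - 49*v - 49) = (v^2 - 7*v + 12)/(v^2 + 8*v + 7)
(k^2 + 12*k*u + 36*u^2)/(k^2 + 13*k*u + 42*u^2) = (k + 6*u)/(k + 7*u)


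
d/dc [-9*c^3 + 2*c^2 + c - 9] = -27*c^2 + 4*c + 1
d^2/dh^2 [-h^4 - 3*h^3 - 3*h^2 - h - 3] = -12*h^2 - 18*h - 6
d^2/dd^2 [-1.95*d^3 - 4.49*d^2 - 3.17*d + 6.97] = -11.7*d - 8.98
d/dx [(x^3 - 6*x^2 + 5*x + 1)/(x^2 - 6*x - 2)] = (x^4 - 12*x^3 + 25*x^2 + 22*x - 4)/(x^4 - 12*x^3 + 32*x^2 + 24*x + 4)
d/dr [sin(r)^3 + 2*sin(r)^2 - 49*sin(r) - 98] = (3*sin(r)^2 + 4*sin(r) - 49)*cos(r)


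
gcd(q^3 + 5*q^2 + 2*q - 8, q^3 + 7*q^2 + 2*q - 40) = q + 4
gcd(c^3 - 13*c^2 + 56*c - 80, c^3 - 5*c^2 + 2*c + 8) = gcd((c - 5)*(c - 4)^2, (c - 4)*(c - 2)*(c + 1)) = c - 4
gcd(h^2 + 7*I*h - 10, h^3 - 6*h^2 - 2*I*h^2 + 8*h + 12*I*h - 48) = h + 2*I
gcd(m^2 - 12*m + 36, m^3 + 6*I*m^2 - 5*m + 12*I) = 1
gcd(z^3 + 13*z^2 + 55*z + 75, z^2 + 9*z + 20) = z + 5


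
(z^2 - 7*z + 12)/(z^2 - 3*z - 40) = (-z^2 + 7*z - 12)/(-z^2 + 3*z + 40)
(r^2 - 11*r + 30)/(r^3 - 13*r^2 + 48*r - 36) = (r - 5)/(r^2 - 7*r + 6)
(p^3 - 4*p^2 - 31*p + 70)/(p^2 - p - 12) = (-p^3 + 4*p^2 + 31*p - 70)/(-p^2 + p + 12)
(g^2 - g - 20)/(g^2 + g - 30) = (g + 4)/(g + 6)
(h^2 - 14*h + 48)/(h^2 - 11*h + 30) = (h - 8)/(h - 5)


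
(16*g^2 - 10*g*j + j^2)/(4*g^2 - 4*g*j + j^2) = (8*g - j)/(2*g - j)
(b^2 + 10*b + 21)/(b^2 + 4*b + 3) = (b + 7)/(b + 1)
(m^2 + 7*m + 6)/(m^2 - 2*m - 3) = (m + 6)/(m - 3)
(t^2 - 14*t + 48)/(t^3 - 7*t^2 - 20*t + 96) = (t - 6)/(t^2 + t - 12)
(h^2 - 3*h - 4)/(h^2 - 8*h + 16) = (h + 1)/(h - 4)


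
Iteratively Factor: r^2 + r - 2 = (r - 1)*(r + 2)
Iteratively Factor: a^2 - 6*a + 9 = (a - 3)*(a - 3)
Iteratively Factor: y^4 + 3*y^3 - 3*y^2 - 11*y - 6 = (y + 3)*(y^3 - 3*y - 2) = (y + 1)*(y + 3)*(y^2 - y - 2) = (y - 2)*(y + 1)*(y + 3)*(y + 1)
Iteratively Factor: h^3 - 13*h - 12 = (h - 4)*(h^2 + 4*h + 3) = (h - 4)*(h + 3)*(h + 1)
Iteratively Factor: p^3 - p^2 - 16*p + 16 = (p - 4)*(p^2 + 3*p - 4) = (p - 4)*(p + 4)*(p - 1)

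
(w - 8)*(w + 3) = w^2 - 5*w - 24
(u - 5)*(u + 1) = u^2 - 4*u - 5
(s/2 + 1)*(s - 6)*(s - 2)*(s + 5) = s^4/2 - s^3/2 - 17*s^2 + 2*s + 60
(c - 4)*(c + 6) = c^2 + 2*c - 24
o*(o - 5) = o^2 - 5*o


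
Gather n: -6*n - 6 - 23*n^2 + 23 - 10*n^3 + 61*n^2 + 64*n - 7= -10*n^3 + 38*n^2 + 58*n + 10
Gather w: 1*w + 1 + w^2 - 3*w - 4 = w^2 - 2*w - 3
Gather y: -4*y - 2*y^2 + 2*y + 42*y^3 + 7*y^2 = 42*y^3 + 5*y^2 - 2*y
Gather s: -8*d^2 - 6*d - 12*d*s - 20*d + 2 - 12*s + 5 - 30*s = -8*d^2 - 26*d + s*(-12*d - 42) + 7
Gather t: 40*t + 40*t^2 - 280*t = 40*t^2 - 240*t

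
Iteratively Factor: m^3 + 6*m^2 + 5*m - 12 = (m + 3)*(m^2 + 3*m - 4) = (m + 3)*(m + 4)*(m - 1)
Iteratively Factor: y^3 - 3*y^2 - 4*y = (y - 4)*(y^2 + y) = (y - 4)*(y + 1)*(y)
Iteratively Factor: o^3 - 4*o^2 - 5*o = (o - 5)*(o^2 + o) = (o - 5)*(o + 1)*(o)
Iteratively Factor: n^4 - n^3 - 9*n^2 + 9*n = (n - 1)*(n^3 - 9*n) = n*(n - 1)*(n^2 - 9) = n*(n - 3)*(n - 1)*(n + 3)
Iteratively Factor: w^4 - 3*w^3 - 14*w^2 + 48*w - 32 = (w - 4)*(w^3 + w^2 - 10*w + 8) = (w - 4)*(w - 1)*(w^2 + 2*w - 8) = (w - 4)*(w - 1)*(w + 4)*(w - 2)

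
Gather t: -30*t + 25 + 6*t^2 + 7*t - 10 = 6*t^2 - 23*t + 15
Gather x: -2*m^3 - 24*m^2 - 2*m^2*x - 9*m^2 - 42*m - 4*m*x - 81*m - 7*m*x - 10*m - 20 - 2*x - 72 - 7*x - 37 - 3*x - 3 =-2*m^3 - 33*m^2 - 133*m + x*(-2*m^2 - 11*m - 12) - 132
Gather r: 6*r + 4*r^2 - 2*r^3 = -2*r^3 + 4*r^2 + 6*r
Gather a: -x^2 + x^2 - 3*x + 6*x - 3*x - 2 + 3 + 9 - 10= 0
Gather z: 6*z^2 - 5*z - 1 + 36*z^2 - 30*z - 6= 42*z^2 - 35*z - 7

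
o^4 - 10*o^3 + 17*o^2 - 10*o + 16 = (o - 8)*(o - 2)*(o - I)*(o + I)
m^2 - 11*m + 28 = (m - 7)*(m - 4)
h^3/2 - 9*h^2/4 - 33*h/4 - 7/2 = (h/2 + 1)*(h - 7)*(h + 1/2)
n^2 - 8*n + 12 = (n - 6)*(n - 2)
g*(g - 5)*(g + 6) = g^3 + g^2 - 30*g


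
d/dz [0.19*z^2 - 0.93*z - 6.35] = 0.38*z - 0.93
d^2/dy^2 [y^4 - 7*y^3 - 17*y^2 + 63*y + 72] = 12*y^2 - 42*y - 34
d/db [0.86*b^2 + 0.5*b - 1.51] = 1.72*b + 0.5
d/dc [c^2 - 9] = 2*c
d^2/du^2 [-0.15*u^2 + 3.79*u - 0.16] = -0.300000000000000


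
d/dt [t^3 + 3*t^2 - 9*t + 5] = 3*t^2 + 6*t - 9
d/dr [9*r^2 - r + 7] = 18*r - 1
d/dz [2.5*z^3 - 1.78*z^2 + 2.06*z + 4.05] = 7.5*z^2 - 3.56*z + 2.06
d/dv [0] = 0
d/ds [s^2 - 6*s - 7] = 2*s - 6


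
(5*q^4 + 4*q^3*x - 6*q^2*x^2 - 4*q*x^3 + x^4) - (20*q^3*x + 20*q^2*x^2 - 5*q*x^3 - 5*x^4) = 5*q^4 - 16*q^3*x - 26*q^2*x^2 + q*x^3 + 6*x^4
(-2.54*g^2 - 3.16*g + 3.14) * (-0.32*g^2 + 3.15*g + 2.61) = 0.8128*g^4 - 6.9898*g^3 - 17.5882*g^2 + 1.6434*g + 8.1954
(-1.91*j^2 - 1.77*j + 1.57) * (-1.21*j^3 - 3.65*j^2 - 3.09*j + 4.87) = 2.3111*j^5 + 9.1132*j^4 + 10.4627*j^3 - 9.5629*j^2 - 13.4712*j + 7.6459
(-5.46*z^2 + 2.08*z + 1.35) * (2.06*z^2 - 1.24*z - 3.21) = -11.2476*z^4 + 11.0552*z^3 + 17.7284*z^2 - 8.3508*z - 4.3335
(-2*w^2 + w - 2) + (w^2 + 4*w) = -w^2 + 5*w - 2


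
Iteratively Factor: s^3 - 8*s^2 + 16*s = (s - 4)*(s^2 - 4*s) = s*(s - 4)*(s - 4)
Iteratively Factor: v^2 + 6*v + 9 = (v + 3)*(v + 3)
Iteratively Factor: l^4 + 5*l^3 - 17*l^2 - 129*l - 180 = (l + 3)*(l^3 + 2*l^2 - 23*l - 60) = (l + 3)*(l + 4)*(l^2 - 2*l - 15) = (l + 3)^2*(l + 4)*(l - 5)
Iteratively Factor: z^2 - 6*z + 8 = (z - 4)*(z - 2)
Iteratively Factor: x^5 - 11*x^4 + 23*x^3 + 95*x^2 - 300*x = (x - 5)*(x^4 - 6*x^3 - 7*x^2 + 60*x) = (x - 5)*(x + 3)*(x^3 - 9*x^2 + 20*x) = (x - 5)*(x - 4)*(x + 3)*(x^2 - 5*x) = x*(x - 5)*(x - 4)*(x + 3)*(x - 5)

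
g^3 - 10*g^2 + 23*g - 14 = (g - 7)*(g - 2)*(g - 1)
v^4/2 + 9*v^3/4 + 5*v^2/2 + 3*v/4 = v*(v/2 + 1/2)*(v + 1/2)*(v + 3)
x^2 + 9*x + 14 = (x + 2)*(x + 7)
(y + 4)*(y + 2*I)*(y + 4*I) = y^3 + 4*y^2 + 6*I*y^2 - 8*y + 24*I*y - 32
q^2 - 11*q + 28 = (q - 7)*(q - 4)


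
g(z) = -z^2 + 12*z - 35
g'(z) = 12 - 2*z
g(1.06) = -23.40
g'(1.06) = 9.88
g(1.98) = -15.16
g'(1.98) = 8.04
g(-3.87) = -96.42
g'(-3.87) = 19.74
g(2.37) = -12.18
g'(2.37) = 7.26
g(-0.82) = -45.51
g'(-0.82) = 13.64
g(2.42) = -11.82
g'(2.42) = 7.16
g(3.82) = -3.75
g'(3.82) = 4.36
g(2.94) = -8.36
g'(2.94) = 6.12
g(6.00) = 1.00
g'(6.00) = 0.00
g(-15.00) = -440.00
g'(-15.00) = 42.00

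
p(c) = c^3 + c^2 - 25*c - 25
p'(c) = 3*c^2 + 2*c - 25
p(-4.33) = 20.82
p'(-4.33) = 22.59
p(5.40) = 26.62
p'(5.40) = 73.28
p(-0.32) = -16.93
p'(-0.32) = -25.33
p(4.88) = -6.97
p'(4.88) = 56.20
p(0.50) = -37.12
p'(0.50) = -23.25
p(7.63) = 286.66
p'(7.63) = 164.91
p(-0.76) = -5.86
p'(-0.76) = -24.79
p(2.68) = -65.57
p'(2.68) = 1.91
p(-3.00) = 32.00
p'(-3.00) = -4.00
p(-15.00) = -2800.00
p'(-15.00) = 620.00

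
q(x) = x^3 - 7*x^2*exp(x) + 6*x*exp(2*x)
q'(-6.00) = 107.58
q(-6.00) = -216.62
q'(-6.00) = 107.58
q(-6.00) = -216.62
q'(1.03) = 86.04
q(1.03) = 28.78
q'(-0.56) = 3.93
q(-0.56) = -2.53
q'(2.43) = 3698.27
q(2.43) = 1426.01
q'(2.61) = 5776.80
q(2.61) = 2265.38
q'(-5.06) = 76.12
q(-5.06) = -130.69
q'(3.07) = 17561.25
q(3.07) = 7155.59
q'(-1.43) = 6.86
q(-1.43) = -6.84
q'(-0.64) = 3.97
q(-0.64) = -2.84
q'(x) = -7*x^2*exp(x) + 3*x^2 + 12*x*exp(2*x) - 14*x*exp(x) + 6*exp(2*x)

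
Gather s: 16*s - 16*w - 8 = 16*s - 16*w - 8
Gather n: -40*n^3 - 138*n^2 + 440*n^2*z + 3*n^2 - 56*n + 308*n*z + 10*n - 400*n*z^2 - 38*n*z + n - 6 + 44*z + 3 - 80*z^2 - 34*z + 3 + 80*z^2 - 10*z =-40*n^3 + n^2*(440*z - 135) + n*(-400*z^2 + 270*z - 45)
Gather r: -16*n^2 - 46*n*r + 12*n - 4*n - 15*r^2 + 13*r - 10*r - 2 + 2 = -16*n^2 + 8*n - 15*r^2 + r*(3 - 46*n)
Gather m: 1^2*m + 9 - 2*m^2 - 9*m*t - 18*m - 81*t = -2*m^2 + m*(-9*t - 17) - 81*t + 9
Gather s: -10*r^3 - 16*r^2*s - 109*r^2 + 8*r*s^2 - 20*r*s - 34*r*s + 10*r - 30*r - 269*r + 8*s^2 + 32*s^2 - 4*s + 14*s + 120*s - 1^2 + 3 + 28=-10*r^3 - 109*r^2 - 289*r + s^2*(8*r + 40) + s*(-16*r^2 - 54*r + 130) + 30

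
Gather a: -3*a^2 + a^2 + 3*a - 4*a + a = -2*a^2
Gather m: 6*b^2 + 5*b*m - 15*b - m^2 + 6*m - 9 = 6*b^2 - 15*b - m^2 + m*(5*b + 6) - 9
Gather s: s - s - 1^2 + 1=0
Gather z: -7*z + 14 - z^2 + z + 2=-z^2 - 6*z + 16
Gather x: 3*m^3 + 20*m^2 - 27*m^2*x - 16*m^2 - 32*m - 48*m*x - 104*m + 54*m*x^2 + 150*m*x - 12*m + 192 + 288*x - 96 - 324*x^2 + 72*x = 3*m^3 + 4*m^2 - 148*m + x^2*(54*m - 324) + x*(-27*m^2 + 102*m + 360) + 96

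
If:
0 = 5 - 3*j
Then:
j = 5/3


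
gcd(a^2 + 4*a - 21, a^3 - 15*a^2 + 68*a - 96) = a - 3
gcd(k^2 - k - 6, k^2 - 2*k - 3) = k - 3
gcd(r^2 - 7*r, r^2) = r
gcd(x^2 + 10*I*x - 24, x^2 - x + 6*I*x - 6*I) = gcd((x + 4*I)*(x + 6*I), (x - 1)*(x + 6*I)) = x + 6*I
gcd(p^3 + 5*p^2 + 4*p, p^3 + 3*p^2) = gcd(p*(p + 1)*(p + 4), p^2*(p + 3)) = p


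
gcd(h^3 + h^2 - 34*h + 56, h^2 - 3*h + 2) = h - 2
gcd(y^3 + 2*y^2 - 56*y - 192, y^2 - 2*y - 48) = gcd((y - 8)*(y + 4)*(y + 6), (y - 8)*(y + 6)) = y^2 - 2*y - 48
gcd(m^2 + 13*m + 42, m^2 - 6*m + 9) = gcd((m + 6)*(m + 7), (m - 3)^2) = 1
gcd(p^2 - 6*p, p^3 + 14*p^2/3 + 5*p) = p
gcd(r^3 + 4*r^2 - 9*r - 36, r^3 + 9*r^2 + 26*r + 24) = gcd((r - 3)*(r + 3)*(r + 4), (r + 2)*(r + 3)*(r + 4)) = r^2 + 7*r + 12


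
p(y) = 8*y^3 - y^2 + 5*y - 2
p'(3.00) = 215.00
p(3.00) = 220.00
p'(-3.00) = 227.00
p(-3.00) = -242.00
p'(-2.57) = 168.66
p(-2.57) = -157.25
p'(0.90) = 22.64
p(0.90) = 7.52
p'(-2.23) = 128.81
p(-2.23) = -106.84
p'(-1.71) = 78.60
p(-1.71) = -53.48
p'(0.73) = 16.33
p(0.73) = 4.23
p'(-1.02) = 32.01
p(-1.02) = -16.63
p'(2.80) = 187.56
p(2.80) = 179.78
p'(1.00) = 27.00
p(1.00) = 10.00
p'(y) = 24*y^2 - 2*y + 5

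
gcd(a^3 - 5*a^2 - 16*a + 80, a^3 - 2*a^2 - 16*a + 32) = a^2 - 16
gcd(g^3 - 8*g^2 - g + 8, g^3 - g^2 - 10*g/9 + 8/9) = g + 1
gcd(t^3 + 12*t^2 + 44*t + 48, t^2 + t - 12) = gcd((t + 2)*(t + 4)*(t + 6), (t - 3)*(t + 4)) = t + 4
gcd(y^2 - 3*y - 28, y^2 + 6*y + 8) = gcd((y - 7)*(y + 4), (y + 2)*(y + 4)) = y + 4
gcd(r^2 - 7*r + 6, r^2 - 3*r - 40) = 1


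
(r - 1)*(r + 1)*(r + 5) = r^3 + 5*r^2 - r - 5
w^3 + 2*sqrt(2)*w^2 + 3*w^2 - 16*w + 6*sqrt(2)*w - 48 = (w + 3)*(w - 2*sqrt(2))*(w + 4*sqrt(2))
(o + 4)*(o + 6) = o^2 + 10*o + 24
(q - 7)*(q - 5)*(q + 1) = q^3 - 11*q^2 + 23*q + 35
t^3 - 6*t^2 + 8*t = t*(t - 4)*(t - 2)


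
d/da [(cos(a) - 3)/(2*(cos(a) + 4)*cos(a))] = (sin(a) - 12*sin(a)/cos(a)^2 - 6*tan(a))/(2*(cos(a) + 4)^2)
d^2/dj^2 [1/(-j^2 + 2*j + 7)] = 2*(-j^2 + 2*j + 4*(j - 1)^2 + 7)/(-j^2 + 2*j + 7)^3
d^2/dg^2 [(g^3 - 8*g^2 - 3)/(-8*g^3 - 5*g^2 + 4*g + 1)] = 2*(552*g^6 - 96*g^5 + 1872*g^4 + 1547*g^3 + 45*g^2 - 111*g + 71)/(512*g^9 + 960*g^8 - 168*g^7 - 1027*g^6 - 156*g^5 + 357*g^4 + 80*g^3 - 33*g^2 - 12*g - 1)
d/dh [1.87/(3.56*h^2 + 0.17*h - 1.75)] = (-13.3144*h - 0.3179)/(3.56*h^2 + 0.17*h - 1.75)^2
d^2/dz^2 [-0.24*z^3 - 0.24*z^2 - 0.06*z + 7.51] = -1.44*z - 0.48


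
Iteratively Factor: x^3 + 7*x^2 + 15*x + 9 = (x + 3)*(x^2 + 4*x + 3) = (x + 1)*(x + 3)*(x + 3)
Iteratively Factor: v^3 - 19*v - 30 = (v + 2)*(v^2 - 2*v - 15) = (v - 5)*(v + 2)*(v + 3)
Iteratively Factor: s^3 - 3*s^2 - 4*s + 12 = (s + 2)*(s^2 - 5*s + 6) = (s - 3)*(s + 2)*(s - 2)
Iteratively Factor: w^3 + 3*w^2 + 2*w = (w + 1)*(w^2 + 2*w) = (w + 1)*(w + 2)*(w)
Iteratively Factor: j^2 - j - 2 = (j + 1)*(j - 2)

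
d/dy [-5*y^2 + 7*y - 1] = 7 - 10*y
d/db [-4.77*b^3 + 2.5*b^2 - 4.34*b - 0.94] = -14.31*b^2 + 5.0*b - 4.34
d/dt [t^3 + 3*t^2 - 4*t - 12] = 3*t^2 + 6*t - 4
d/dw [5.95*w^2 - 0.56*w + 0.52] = 11.9*w - 0.56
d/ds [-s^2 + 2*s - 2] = 2 - 2*s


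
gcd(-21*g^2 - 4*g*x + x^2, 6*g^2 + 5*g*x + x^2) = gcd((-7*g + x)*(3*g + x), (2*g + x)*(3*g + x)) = 3*g + x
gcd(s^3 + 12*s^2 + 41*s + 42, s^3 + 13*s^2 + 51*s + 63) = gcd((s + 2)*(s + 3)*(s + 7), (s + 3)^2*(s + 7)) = s^2 + 10*s + 21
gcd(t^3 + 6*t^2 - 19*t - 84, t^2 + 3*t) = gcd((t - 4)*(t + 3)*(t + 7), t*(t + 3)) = t + 3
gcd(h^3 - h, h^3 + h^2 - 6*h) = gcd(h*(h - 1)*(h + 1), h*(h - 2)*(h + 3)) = h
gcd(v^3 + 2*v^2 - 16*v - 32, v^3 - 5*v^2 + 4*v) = v - 4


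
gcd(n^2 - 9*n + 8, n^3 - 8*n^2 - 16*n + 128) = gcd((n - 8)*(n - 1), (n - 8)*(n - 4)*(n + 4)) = n - 8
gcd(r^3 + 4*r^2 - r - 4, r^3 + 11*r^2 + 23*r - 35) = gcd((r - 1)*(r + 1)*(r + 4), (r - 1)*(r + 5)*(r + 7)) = r - 1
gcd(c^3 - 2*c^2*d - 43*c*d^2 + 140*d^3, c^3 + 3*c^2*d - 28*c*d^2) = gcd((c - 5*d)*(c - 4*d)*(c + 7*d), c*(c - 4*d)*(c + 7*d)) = c^2 + 3*c*d - 28*d^2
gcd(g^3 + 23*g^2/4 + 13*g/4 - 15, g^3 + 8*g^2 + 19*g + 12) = g^2 + 7*g + 12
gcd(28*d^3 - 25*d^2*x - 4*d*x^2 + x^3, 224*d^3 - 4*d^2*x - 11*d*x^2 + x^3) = -28*d^2 - 3*d*x + x^2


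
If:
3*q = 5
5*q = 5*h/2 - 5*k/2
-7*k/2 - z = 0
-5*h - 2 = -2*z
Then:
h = 16/9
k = -14/9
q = 5/3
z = 49/9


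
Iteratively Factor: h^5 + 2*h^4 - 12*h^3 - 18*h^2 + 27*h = (h - 3)*(h^4 + 5*h^3 + 3*h^2 - 9*h) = h*(h - 3)*(h^3 + 5*h^2 + 3*h - 9) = h*(h - 3)*(h + 3)*(h^2 + 2*h - 3) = h*(h - 3)*(h + 3)^2*(h - 1)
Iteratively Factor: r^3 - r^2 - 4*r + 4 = (r + 2)*(r^2 - 3*r + 2) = (r - 1)*(r + 2)*(r - 2)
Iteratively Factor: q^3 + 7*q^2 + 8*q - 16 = (q - 1)*(q^2 + 8*q + 16) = (q - 1)*(q + 4)*(q + 4)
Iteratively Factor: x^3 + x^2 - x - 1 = (x + 1)*(x^2 - 1) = (x + 1)^2*(x - 1)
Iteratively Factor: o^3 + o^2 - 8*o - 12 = (o + 2)*(o^2 - o - 6) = (o + 2)^2*(o - 3)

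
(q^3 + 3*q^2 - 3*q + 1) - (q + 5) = q^3 + 3*q^2 - 4*q - 4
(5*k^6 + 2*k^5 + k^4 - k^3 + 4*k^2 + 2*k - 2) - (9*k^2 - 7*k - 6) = 5*k^6 + 2*k^5 + k^4 - k^3 - 5*k^2 + 9*k + 4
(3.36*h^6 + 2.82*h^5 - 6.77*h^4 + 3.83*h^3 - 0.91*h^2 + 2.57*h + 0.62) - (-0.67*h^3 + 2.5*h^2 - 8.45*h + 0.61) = 3.36*h^6 + 2.82*h^5 - 6.77*h^4 + 4.5*h^3 - 3.41*h^2 + 11.02*h + 0.01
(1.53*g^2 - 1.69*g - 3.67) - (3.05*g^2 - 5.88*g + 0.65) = -1.52*g^2 + 4.19*g - 4.32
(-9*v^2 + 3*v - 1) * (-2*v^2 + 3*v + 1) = 18*v^4 - 33*v^3 + 2*v^2 - 1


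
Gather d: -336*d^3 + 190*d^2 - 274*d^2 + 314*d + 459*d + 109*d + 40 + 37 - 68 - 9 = -336*d^3 - 84*d^2 + 882*d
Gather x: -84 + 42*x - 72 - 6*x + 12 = 36*x - 144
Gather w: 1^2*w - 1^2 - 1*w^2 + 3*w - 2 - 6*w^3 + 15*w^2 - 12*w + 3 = -6*w^3 + 14*w^2 - 8*w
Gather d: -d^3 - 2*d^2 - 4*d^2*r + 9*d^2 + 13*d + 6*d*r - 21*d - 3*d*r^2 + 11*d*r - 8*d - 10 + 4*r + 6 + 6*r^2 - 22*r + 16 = -d^3 + d^2*(7 - 4*r) + d*(-3*r^2 + 17*r - 16) + 6*r^2 - 18*r + 12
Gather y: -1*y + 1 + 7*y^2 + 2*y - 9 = 7*y^2 + y - 8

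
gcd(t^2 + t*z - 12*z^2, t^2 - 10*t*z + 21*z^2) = -t + 3*z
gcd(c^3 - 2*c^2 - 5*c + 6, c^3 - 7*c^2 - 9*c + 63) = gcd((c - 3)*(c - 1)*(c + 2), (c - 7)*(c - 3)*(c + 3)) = c - 3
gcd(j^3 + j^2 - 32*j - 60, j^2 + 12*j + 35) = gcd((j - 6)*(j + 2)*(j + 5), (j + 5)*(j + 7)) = j + 5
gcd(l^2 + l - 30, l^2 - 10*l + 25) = l - 5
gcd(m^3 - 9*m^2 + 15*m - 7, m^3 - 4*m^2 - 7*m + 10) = m - 1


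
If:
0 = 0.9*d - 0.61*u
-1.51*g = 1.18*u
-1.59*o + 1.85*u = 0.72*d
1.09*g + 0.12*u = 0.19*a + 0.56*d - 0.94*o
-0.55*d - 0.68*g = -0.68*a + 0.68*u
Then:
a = 0.00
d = 0.00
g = 0.00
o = 0.00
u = 0.00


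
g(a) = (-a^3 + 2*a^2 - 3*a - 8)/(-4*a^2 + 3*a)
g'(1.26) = -10.31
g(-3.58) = -1.20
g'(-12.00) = 0.25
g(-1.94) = -0.61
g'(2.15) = -0.80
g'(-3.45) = 0.29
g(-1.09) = 0.13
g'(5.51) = 0.20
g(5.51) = 1.25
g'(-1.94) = 0.52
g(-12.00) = -3.34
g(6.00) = 1.35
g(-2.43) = -0.82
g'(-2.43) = 0.39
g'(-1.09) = 1.55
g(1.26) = 4.13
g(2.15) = 1.26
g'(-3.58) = 0.29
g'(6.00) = 0.21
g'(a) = (8*a - 3)*(-a^3 + 2*a^2 - 3*a - 8)/(-4*a^2 + 3*a)^2 + (-3*a^2 + 4*a - 3)/(-4*a^2 + 3*a) = 2*(2*a^4 - 3*a^3 - 3*a^2 - 32*a + 12)/(a^2*(16*a^2 - 24*a + 9))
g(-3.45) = -1.16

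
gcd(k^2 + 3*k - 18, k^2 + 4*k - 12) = k + 6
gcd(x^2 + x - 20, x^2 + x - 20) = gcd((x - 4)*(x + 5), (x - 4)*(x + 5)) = x^2 + x - 20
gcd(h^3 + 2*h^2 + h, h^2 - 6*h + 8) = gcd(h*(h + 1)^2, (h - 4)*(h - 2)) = 1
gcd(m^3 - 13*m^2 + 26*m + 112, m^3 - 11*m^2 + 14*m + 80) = m^2 - 6*m - 16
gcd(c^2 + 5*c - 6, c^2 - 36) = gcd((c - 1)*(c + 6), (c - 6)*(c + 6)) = c + 6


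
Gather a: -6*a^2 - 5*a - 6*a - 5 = -6*a^2 - 11*a - 5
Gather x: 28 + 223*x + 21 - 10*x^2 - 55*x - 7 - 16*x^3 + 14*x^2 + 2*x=-16*x^3 + 4*x^2 + 170*x + 42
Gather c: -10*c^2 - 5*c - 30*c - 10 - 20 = -10*c^2 - 35*c - 30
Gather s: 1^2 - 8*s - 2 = -8*s - 1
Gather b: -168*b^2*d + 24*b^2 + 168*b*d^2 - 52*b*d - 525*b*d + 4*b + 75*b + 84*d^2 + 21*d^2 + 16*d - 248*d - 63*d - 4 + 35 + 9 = b^2*(24 - 168*d) + b*(168*d^2 - 577*d + 79) + 105*d^2 - 295*d + 40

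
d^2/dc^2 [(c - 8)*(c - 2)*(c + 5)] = 6*c - 10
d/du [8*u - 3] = 8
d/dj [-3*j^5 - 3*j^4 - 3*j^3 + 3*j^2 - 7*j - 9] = -15*j^4 - 12*j^3 - 9*j^2 + 6*j - 7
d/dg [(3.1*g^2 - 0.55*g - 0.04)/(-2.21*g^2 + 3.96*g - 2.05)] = (11.0605*g^2 - 12.8868*g + 1.2859)/(4.8841*g^4 - 17.5032*g^3 + 24.7426*g^2 - 16.236*g + 4.2025)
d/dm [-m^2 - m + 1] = -2*m - 1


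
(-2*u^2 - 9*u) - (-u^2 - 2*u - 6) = -u^2 - 7*u + 6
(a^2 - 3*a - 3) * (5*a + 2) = 5*a^3 - 13*a^2 - 21*a - 6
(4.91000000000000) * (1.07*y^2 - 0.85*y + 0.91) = 5.2537*y^2 - 4.1735*y + 4.4681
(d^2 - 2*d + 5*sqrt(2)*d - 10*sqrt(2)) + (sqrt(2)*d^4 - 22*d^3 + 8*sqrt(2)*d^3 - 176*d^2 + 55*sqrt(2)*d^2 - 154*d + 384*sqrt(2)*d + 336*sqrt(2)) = sqrt(2)*d^4 - 22*d^3 + 8*sqrt(2)*d^3 - 175*d^2 + 55*sqrt(2)*d^2 - 156*d + 389*sqrt(2)*d + 326*sqrt(2)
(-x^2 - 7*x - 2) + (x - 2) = -x^2 - 6*x - 4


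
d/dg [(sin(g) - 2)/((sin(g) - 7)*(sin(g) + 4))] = (4*sin(g) + cos(g)^2 - 35)*cos(g)/((sin(g) - 7)^2*(sin(g) + 4)^2)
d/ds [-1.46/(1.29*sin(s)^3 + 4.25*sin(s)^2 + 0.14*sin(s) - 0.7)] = (5.6502*sin(s)^2 + 12.41*sin(s) + 0.2044)*cos(s)/(1.29*sin(s)^3 + 4.25*sin(s)^2 + 0.14*sin(s) - 0.7)^2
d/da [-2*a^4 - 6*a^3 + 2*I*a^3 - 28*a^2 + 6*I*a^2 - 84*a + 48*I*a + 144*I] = -8*a^3 + a^2*(-18 + 6*I) + a*(-56 + 12*I) - 84 + 48*I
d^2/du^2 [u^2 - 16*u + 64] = 2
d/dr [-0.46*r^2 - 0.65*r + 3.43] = -0.92*r - 0.65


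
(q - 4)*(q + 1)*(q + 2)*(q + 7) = q^4 + 6*q^3 - 17*q^2 - 78*q - 56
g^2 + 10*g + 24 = (g + 4)*(g + 6)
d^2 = d^2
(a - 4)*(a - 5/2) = a^2 - 13*a/2 + 10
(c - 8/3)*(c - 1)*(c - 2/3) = c^3 - 13*c^2/3 + 46*c/9 - 16/9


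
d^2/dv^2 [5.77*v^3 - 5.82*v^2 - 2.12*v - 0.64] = 34.62*v - 11.64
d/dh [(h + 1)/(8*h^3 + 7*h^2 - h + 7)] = (8*h^3 + 7*h^2 - h - (h + 1)*(24*h^2 + 14*h - 1) + 7)/(8*h^3 + 7*h^2 - h + 7)^2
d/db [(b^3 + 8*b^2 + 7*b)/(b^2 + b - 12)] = (b^4 + 2*b^3 - 35*b^2 - 192*b - 84)/(b^4 + 2*b^3 - 23*b^2 - 24*b + 144)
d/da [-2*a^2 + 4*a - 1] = 4 - 4*a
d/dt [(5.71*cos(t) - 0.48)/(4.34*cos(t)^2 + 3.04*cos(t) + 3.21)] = (24.7814*cos(t)^2 - 4.1664*cos(t) - 19.7883)*sin(t)/(18.8356*cos(t)^4 + 26.3872*cos(t)^3 + 37.1044*cos(t)^2 + 19.5168*cos(t) + 10.3041)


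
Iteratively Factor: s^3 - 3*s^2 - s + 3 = (s - 3)*(s^2 - 1) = (s - 3)*(s - 1)*(s + 1)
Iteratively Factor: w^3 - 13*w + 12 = (w + 4)*(w^2 - 4*w + 3) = (w - 1)*(w + 4)*(w - 3)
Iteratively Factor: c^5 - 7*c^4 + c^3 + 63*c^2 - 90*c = (c - 5)*(c^4 - 2*c^3 - 9*c^2 + 18*c) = (c - 5)*(c - 2)*(c^3 - 9*c) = c*(c - 5)*(c - 2)*(c^2 - 9) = c*(c - 5)*(c - 2)*(c + 3)*(c - 3)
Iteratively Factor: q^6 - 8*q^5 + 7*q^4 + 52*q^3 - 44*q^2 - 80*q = (q - 5)*(q^5 - 3*q^4 - 8*q^3 + 12*q^2 + 16*q) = q*(q - 5)*(q^4 - 3*q^3 - 8*q^2 + 12*q + 16) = q*(q - 5)*(q - 4)*(q^3 + q^2 - 4*q - 4) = q*(q - 5)*(q - 4)*(q + 2)*(q^2 - q - 2) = q*(q - 5)*(q - 4)*(q - 2)*(q + 2)*(q + 1)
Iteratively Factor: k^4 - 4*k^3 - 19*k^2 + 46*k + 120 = (k - 4)*(k^3 - 19*k - 30) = (k - 4)*(k + 3)*(k^2 - 3*k - 10) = (k - 5)*(k - 4)*(k + 3)*(k + 2)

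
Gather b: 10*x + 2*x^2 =2*x^2 + 10*x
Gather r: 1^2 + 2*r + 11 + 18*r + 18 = 20*r + 30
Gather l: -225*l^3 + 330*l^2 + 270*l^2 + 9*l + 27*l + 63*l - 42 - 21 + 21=-225*l^3 + 600*l^2 + 99*l - 42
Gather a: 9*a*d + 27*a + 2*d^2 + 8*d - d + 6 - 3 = a*(9*d + 27) + 2*d^2 + 7*d + 3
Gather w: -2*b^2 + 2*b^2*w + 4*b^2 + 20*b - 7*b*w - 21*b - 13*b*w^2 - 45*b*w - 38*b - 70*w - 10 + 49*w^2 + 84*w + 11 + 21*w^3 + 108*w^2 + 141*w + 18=2*b^2 - 39*b + 21*w^3 + w^2*(157 - 13*b) + w*(2*b^2 - 52*b + 155) + 19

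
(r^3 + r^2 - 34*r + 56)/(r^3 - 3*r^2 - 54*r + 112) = (r - 4)/(r - 8)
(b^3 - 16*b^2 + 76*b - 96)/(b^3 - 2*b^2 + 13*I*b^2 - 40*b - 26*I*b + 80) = (b^2 - 14*b + 48)/(b^2 + 13*I*b - 40)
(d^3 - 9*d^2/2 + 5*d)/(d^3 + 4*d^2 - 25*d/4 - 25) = 2*d*(d - 2)/(2*d^2 + 13*d + 20)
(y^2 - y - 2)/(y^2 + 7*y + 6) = (y - 2)/(y + 6)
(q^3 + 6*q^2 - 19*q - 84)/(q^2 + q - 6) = (q^2 + 3*q - 28)/(q - 2)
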